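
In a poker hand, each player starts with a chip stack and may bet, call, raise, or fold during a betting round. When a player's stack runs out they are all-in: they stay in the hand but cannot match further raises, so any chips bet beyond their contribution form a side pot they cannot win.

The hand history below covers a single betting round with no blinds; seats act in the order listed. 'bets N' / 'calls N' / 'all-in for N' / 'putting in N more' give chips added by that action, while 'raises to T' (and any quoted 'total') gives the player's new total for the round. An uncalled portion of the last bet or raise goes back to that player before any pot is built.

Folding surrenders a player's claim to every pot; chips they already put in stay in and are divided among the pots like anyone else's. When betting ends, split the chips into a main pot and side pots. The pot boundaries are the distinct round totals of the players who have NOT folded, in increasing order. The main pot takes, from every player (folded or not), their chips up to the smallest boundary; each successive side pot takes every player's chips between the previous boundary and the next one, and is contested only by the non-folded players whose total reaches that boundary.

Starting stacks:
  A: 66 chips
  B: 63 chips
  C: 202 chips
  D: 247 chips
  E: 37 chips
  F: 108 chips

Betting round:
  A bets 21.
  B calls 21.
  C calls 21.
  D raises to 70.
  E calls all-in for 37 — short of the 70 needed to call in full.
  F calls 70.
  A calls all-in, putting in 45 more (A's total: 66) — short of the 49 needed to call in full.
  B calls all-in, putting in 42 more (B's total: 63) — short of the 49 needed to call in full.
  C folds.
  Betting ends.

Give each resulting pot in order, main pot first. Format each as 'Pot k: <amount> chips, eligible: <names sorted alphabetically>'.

Pot 1: 206 chips, eligible: A, B, D, E, F
Pot 2: 104 chips, eligible: A, B, D, F
Pot 3: 9 chips, eligible: A, D, F
Pot 4: 8 chips, eligible: D, F

Derivation:
Contributions: A=66, B=63, C=21, D=70, E=37, F=70
Folded: C
Pot levels (distinct totals of non-folded players): 37, 63, 66, 70
Layer 1-37: A 37 + B 37 + C 21 + D 37 + E 37 + F 37 = 206 chips; eligible A, B, D, E, F
Layer 38-63: 26 each from A, B, D, F = 26*4 = 104 chips; eligible A, B, D, F
Layer 64-66: 3 each from A, D, F = 3*3 = 9 chips; eligible A, D, F
Layer 67-70: 4 each from D, F = 4*2 = 8 chips; eligible D, F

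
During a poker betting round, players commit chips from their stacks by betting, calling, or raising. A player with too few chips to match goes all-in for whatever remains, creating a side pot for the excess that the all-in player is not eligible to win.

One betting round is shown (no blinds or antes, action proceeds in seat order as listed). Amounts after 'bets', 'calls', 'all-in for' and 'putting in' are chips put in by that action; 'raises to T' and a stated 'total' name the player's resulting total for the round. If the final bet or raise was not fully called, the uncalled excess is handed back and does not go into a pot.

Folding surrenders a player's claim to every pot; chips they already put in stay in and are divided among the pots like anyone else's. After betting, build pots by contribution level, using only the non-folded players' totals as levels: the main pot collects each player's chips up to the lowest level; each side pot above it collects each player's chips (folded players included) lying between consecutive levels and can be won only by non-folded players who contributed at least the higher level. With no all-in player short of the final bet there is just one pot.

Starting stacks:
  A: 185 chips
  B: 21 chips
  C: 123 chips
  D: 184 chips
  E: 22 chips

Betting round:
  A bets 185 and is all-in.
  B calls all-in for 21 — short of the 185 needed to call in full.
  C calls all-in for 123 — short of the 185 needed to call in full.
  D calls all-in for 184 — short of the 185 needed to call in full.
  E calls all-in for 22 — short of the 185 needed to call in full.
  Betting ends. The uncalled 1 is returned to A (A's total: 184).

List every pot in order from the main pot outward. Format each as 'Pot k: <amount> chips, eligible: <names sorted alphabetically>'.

Pot 1: 105 chips, eligible: A, B, C, D, E
Pot 2: 4 chips, eligible: A, C, D, E
Pot 3: 303 chips, eligible: A, C, D
Pot 4: 122 chips, eligible: A, D

Derivation:
Contributions (after 1 returned to A): A=184, B=21, C=123, D=184, E=22
Pot levels (distinct totals of non-folded players): 21, 22, 123, 184
Layer 1-21: 21 each from A, B, C, D, E = 21*5 = 105 chips; eligible A, B, C, D, E
Layer 22-22: 1 each from A, C, D, E = 1*4 = 4 chips; eligible A, C, D, E
Layer 23-123: 101 each from A, C, D = 101*3 = 303 chips; eligible A, C, D
Layer 124-184: 61 each from A, D = 61*2 = 122 chips; eligible A, D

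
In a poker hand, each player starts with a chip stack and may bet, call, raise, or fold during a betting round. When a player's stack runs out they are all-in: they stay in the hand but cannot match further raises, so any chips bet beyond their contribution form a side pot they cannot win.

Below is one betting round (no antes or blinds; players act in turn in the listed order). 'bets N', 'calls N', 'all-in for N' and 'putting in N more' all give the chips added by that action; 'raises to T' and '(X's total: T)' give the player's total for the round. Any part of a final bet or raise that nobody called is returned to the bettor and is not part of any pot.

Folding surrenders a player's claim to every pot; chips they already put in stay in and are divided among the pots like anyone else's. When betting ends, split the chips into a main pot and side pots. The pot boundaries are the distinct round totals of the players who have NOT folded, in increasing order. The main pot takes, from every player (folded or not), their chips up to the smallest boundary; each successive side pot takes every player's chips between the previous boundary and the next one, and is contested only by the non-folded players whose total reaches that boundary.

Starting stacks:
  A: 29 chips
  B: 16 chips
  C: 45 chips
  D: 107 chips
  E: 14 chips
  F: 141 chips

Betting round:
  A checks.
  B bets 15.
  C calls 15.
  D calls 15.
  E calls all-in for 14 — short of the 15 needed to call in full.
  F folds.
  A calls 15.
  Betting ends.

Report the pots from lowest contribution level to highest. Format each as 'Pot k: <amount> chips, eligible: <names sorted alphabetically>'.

Pot 1: 70 chips, eligible: A, B, C, D, E
Pot 2: 4 chips, eligible: A, B, C, D

Derivation:
Contributions: A=15, B=15, C=15, D=15, E=14
Folded: F
Pot levels (distinct totals of non-folded players): 14, 15
Layer 1-14: 14 each from A, B, C, D, E = 14*5 = 70 chips; eligible A, B, C, D, E
Layer 15-15: 1 each from A, B, C, D = 1*4 = 4 chips; eligible A, B, C, D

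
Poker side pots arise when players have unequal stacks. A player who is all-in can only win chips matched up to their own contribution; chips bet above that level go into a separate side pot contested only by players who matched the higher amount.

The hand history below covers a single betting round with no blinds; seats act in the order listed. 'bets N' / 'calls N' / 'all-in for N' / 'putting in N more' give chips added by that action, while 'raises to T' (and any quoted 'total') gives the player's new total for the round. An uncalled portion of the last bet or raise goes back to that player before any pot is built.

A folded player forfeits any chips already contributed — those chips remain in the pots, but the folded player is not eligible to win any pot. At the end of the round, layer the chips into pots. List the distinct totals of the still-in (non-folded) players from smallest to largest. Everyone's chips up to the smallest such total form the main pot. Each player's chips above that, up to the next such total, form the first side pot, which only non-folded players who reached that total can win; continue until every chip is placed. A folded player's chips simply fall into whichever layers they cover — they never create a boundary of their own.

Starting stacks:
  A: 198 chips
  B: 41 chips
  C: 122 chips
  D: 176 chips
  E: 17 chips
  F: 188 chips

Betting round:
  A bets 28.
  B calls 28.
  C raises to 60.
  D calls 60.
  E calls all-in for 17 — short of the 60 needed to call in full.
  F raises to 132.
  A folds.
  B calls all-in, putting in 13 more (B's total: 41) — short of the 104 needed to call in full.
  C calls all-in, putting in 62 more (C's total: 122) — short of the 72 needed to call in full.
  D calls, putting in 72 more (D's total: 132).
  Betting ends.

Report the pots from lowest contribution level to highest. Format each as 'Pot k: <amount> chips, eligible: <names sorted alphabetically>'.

Pot 1: 102 chips, eligible: B, C, D, E, F
Pot 2: 107 chips, eligible: B, C, D, F
Pot 3: 243 chips, eligible: C, D, F
Pot 4: 20 chips, eligible: D, F

Derivation:
Contributions: A=28, B=41, C=122, D=132, E=17, F=132
Folded: A
Pot levels (distinct totals of non-folded players): 17, 41, 122, 132
Layer 1-17: 17 each from A, B, C, D, E, F = 17*6 = 102 chips; eligible B, C, D, E, F
Layer 18-41: A 11 + B 24 + C 24 + D 24 + F 24 = 107 chips; eligible B, C, D, F
Layer 42-122: 81 each from C, D, F = 81*3 = 243 chips; eligible C, D, F
Layer 123-132: 10 each from D, F = 10*2 = 20 chips; eligible D, F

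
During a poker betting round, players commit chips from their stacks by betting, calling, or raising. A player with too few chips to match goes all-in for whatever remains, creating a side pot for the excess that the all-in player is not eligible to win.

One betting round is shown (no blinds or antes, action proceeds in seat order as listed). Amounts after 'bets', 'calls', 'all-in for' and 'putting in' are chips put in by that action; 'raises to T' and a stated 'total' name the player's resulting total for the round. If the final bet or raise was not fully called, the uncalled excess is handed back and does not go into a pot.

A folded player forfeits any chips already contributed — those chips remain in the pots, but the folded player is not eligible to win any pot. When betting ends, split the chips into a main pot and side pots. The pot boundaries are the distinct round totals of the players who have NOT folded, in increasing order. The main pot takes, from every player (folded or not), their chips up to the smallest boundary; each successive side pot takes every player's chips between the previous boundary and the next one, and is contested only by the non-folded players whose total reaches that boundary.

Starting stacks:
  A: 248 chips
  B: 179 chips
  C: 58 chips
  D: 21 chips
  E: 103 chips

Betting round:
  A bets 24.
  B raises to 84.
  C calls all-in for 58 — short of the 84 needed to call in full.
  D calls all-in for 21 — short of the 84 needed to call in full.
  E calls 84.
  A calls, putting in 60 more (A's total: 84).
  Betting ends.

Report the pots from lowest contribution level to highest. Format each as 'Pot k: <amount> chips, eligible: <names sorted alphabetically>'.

Contributions: A=84, B=84, C=58, D=21, E=84
Pot levels (distinct totals of non-folded players): 21, 58, 84
Layer 1-21: 21 each from A, B, C, D, E = 21*5 = 105 chips; eligible A, B, C, D, E
Layer 22-58: 37 each from A, B, C, E = 37*4 = 148 chips; eligible A, B, C, E
Layer 59-84: 26 each from A, B, E = 26*3 = 78 chips; eligible A, B, E

Pot 1: 105 chips, eligible: A, B, C, D, E
Pot 2: 148 chips, eligible: A, B, C, E
Pot 3: 78 chips, eligible: A, B, E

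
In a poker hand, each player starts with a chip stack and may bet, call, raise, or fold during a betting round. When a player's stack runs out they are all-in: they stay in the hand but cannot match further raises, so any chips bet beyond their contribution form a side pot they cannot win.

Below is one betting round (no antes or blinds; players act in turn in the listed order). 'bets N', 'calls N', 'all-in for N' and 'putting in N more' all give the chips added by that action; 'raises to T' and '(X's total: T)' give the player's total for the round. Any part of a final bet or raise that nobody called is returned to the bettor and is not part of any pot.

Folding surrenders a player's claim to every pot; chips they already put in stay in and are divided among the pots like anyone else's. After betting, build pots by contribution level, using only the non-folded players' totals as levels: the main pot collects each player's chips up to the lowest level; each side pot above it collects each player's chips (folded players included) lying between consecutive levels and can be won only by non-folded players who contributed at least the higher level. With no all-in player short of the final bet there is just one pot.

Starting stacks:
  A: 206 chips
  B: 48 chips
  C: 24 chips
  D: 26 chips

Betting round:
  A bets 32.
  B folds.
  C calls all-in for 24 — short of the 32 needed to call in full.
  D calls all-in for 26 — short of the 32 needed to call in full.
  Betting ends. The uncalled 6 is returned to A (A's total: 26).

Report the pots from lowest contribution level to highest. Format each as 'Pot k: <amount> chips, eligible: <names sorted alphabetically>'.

Pot 1: 72 chips, eligible: A, C, D
Pot 2: 4 chips, eligible: A, D

Derivation:
Contributions (after 6 returned to A): A=26, C=24, D=26
Folded: B
Pot levels (distinct totals of non-folded players): 24, 26
Layer 1-24: 24 each from A, C, D = 24*3 = 72 chips; eligible A, C, D
Layer 25-26: 2 each from A, D = 2*2 = 4 chips; eligible A, D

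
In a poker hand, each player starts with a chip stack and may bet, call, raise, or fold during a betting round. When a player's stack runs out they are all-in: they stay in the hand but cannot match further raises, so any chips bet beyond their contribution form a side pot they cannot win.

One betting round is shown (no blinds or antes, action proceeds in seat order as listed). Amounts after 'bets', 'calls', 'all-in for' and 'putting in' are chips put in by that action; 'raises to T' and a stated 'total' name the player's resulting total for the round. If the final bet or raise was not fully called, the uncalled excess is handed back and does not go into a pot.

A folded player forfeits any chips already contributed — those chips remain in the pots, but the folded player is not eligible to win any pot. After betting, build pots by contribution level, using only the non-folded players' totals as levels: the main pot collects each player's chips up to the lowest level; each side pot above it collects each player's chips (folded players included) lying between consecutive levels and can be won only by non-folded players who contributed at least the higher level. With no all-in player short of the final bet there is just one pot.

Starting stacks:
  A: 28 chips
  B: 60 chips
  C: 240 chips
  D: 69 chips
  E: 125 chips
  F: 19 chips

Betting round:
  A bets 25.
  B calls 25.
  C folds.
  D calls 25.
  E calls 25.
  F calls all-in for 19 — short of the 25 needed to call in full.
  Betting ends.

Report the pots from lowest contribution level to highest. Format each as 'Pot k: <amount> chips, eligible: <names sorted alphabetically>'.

Contributions: A=25, B=25, D=25, E=25, F=19
Folded: C
Pot levels (distinct totals of non-folded players): 19, 25
Layer 1-19: 19 each from A, B, D, E, F = 19*5 = 95 chips; eligible A, B, D, E, F
Layer 20-25: 6 each from A, B, D, E = 6*4 = 24 chips; eligible A, B, D, E

Pot 1: 95 chips, eligible: A, B, D, E, F
Pot 2: 24 chips, eligible: A, B, D, E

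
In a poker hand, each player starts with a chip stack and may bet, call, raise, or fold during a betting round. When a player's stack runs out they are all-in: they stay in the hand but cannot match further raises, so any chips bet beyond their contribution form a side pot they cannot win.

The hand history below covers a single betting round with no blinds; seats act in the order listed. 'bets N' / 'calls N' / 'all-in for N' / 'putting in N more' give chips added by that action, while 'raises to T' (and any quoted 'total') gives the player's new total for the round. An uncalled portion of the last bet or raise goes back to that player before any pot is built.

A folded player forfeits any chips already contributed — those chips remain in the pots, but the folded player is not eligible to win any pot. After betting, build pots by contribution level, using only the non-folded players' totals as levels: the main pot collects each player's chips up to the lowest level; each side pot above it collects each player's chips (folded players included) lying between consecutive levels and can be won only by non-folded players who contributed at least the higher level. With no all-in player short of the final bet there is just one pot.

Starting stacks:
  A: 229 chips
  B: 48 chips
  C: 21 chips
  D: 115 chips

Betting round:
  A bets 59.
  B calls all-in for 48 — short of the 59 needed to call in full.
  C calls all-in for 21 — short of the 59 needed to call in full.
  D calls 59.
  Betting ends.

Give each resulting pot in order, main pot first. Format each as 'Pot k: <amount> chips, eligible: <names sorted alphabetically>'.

Contributions: A=59, B=48, C=21, D=59
Pot levels (distinct totals of non-folded players): 21, 48, 59
Layer 1-21: 21 each from A, B, C, D = 21*4 = 84 chips; eligible A, B, C, D
Layer 22-48: 27 each from A, B, D = 27*3 = 81 chips; eligible A, B, D
Layer 49-59: 11 each from A, D = 11*2 = 22 chips; eligible A, D

Pot 1: 84 chips, eligible: A, B, C, D
Pot 2: 81 chips, eligible: A, B, D
Pot 3: 22 chips, eligible: A, D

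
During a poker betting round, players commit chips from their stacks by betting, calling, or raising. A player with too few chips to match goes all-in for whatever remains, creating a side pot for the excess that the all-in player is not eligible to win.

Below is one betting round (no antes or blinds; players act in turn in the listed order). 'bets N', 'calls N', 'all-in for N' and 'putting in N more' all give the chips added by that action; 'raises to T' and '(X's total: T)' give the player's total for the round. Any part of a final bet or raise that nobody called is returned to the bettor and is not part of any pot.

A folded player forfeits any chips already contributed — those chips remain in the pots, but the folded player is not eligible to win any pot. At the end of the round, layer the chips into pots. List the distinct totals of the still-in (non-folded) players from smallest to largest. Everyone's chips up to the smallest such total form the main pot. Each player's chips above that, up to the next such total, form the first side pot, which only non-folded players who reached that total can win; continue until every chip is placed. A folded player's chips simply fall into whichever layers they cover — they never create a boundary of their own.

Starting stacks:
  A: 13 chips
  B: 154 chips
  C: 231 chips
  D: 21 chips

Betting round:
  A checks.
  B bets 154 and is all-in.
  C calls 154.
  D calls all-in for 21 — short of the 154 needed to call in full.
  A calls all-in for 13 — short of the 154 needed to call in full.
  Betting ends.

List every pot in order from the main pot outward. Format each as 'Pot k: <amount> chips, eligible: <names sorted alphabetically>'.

Pot 1: 52 chips, eligible: A, B, C, D
Pot 2: 24 chips, eligible: B, C, D
Pot 3: 266 chips, eligible: B, C

Derivation:
Contributions: A=13, B=154, C=154, D=21
Pot levels (distinct totals of non-folded players): 13, 21, 154
Layer 1-13: 13 each from A, B, C, D = 13*4 = 52 chips; eligible A, B, C, D
Layer 14-21: 8 each from B, C, D = 8*3 = 24 chips; eligible B, C, D
Layer 22-154: 133 each from B, C = 133*2 = 266 chips; eligible B, C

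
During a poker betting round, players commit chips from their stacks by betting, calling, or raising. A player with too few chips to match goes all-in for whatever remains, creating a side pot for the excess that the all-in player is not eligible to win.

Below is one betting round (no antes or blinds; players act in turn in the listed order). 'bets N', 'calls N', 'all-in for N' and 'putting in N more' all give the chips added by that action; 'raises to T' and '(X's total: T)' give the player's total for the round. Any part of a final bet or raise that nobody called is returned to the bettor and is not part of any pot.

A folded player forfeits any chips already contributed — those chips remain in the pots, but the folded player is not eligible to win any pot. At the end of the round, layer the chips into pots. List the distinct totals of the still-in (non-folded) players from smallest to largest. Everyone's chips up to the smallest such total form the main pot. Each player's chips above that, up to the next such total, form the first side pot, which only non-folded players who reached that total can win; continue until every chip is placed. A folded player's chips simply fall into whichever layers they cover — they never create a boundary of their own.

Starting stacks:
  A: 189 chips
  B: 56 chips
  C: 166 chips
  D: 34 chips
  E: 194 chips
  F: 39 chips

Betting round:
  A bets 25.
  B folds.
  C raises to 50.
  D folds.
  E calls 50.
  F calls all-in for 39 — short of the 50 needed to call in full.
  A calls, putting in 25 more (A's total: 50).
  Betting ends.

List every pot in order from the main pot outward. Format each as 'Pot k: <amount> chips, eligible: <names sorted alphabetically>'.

Pot 1: 156 chips, eligible: A, C, E, F
Pot 2: 33 chips, eligible: A, C, E

Derivation:
Contributions: A=50, C=50, E=50, F=39
Folded: B, D
Pot levels (distinct totals of non-folded players): 39, 50
Layer 1-39: 39 each from A, C, E, F = 39*4 = 156 chips; eligible A, C, E, F
Layer 40-50: 11 each from A, C, E = 11*3 = 33 chips; eligible A, C, E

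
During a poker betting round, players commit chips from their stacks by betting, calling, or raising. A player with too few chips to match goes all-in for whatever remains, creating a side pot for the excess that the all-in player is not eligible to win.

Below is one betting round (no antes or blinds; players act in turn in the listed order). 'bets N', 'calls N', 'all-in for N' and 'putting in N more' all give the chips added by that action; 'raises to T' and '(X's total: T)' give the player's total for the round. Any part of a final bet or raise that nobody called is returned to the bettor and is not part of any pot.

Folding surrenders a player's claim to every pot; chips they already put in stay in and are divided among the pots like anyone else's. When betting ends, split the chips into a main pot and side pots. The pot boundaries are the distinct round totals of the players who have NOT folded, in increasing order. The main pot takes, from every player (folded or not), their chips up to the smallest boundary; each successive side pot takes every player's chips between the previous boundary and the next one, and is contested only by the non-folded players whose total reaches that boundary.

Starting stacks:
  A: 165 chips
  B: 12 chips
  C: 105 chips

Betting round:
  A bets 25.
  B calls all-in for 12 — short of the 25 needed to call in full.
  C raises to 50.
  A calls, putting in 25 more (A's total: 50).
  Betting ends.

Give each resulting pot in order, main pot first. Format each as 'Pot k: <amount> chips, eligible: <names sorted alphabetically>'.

Pot 1: 36 chips, eligible: A, B, C
Pot 2: 76 chips, eligible: A, C

Derivation:
Contributions: A=50, B=12, C=50
Pot levels (distinct totals of non-folded players): 12, 50
Layer 1-12: 12 each from A, B, C = 12*3 = 36 chips; eligible A, B, C
Layer 13-50: 38 each from A, C = 38*2 = 76 chips; eligible A, C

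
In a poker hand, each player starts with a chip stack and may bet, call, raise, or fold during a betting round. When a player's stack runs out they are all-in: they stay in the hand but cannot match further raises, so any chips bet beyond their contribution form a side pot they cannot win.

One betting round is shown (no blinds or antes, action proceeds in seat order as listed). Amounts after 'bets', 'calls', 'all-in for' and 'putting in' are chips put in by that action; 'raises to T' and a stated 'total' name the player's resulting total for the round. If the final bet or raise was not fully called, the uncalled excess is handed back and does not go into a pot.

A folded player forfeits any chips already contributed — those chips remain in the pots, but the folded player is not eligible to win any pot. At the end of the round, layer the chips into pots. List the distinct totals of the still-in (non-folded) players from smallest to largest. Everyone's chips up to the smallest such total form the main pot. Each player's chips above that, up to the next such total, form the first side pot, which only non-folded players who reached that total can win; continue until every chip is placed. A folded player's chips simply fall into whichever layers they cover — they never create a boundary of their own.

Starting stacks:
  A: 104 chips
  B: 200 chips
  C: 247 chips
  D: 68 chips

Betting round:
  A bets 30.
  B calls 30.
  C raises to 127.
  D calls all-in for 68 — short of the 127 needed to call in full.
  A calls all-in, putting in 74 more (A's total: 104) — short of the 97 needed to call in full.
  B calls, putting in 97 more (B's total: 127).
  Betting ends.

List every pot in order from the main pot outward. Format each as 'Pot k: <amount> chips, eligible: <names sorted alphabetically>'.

Pot 1: 272 chips, eligible: A, B, C, D
Pot 2: 108 chips, eligible: A, B, C
Pot 3: 46 chips, eligible: B, C

Derivation:
Contributions: A=104, B=127, C=127, D=68
Pot levels (distinct totals of non-folded players): 68, 104, 127
Layer 1-68: 68 each from A, B, C, D = 68*4 = 272 chips; eligible A, B, C, D
Layer 69-104: 36 each from A, B, C = 36*3 = 108 chips; eligible A, B, C
Layer 105-127: 23 each from B, C = 23*2 = 46 chips; eligible B, C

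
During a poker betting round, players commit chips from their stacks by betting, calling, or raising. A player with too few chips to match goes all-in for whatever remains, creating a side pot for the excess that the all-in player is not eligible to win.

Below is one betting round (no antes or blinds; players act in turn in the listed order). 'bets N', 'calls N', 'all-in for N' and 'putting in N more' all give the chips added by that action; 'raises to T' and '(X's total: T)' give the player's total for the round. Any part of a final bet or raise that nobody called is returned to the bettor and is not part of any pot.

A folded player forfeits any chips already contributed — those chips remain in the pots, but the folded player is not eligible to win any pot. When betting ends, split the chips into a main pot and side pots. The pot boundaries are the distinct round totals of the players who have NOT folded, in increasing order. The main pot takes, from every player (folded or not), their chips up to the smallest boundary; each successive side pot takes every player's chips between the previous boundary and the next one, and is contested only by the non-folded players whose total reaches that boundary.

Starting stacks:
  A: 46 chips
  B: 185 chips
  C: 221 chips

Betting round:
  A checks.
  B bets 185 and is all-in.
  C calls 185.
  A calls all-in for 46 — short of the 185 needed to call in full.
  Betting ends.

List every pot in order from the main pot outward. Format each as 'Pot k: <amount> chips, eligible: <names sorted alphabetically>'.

Contributions: A=46, B=185, C=185
Pot levels (distinct totals of non-folded players): 46, 185
Layer 1-46: 46 each from A, B, C = 46*3 = 138 chips; eligible A, B, C
Layer 47-185: 139 each from B, C = 139*2 = 278 chips; eligible B, C

Pot 1: 138 chips, eligible: A, B, C
Pot 2: 278 chips, eligible: B, C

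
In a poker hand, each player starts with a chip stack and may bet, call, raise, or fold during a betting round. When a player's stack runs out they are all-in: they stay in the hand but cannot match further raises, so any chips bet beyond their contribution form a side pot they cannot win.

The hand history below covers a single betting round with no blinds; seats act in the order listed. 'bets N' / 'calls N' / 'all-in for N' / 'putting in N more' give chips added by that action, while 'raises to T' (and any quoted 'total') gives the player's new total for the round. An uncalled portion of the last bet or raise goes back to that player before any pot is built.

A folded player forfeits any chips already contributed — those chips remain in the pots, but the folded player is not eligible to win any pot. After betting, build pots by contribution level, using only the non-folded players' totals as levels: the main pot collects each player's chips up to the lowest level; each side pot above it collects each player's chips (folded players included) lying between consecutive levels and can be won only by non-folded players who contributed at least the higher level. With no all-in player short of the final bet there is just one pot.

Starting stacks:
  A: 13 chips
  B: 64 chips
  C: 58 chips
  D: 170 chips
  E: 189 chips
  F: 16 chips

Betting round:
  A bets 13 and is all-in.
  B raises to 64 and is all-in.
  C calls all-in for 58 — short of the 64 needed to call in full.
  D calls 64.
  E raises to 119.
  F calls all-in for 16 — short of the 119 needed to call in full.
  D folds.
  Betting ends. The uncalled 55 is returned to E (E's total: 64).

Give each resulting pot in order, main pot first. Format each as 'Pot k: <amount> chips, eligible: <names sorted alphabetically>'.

Pot 1: 78 chips, eligible: A, B, C, E, F
Pot 2: 15 chips, eligible: B, C, E, F
Pot 3: 168 chips, eligible: B, C, E
Pot 4: 18 chips, eligible: B, E

Derivation:
Contributions (after 55 returned to E): A=13, B=64, C=58, D=64, E=64, F=16
Folded: D
Pot levels (distinct totals of non-folded players): 13, 16, 58, 64
Layer 1-13: 13 each from A, B, C, D, E, F = 13*6 = 78 chips; eligible A, B, C, E, F
Layer 14-16: 3 each from B, C, D, E, F = 3*5 = 15 chips; eligible B, C, E, F
Layer 17-58: 42 each from B, C, D, E = 42*4 = 168 chips; eligible B, C, E
Layer 59-64: 6 each from B, D, E = 6*3 = 18 chips; eligible B, E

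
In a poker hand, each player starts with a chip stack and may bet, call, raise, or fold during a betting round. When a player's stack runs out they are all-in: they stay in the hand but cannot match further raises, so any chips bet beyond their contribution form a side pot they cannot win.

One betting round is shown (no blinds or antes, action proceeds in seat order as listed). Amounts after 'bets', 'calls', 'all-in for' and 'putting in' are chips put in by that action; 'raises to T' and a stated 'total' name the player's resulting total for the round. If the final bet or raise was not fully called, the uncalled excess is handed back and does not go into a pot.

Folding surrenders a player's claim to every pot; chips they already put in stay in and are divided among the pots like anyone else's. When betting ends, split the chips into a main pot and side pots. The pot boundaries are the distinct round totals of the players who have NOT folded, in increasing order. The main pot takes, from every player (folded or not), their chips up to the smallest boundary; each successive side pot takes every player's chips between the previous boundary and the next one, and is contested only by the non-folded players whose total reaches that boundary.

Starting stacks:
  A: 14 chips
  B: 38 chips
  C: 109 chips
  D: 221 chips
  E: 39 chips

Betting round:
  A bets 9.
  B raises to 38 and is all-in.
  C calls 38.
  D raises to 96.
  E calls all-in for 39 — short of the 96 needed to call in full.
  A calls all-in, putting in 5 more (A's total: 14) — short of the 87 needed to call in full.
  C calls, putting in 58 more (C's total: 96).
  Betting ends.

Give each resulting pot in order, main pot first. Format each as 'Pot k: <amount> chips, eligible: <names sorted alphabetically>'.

Contributions: A=14, B=38, C=96, D=96, E=39
Pot levels (distinct totals of non-folded players): 14, 38, 39, 96
Layer 1-14: 14 each from A, B, C, D, E = 14*5 = 70 chips; eligible A, B, C, D, E
Layer 15-38: 24 each from B, C, D, E = 24*4 = 96 chips; eligible B, C, D, E
Layer 39-39: 1 each from C, D, E = 1*3 = 3 chips; eligible C, D, E
Layer 40-96: 57 each from C, D = 57*2 = 114 chips; eligible C, D

Pot 1: 70 chips, eligible: A, B, C, D, E
Pot 2: 96 chips, eligible: B, C, D, E
Pot 3: 3 chips, eligible: C, D, E
Pot 4: 114 chips, eligible: C, D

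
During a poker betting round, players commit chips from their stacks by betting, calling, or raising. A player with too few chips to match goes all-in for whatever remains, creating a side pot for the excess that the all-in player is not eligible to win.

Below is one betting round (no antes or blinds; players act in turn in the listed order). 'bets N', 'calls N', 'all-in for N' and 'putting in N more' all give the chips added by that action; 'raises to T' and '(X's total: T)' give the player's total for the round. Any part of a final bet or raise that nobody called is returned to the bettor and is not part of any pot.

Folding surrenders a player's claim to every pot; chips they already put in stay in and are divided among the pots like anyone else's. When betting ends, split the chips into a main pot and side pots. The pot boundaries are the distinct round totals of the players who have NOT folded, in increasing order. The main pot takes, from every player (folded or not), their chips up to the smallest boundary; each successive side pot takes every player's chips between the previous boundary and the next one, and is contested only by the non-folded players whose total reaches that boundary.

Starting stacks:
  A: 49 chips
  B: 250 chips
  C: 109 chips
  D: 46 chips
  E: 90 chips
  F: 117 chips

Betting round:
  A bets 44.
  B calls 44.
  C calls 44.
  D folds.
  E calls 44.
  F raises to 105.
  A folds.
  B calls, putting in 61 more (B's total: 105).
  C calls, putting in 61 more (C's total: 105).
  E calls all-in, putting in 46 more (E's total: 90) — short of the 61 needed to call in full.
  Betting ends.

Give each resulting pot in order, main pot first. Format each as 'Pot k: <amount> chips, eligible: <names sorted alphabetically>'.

Contributions: A=44, B=105, C=105, E=90, F=105
Folded: A, D
Pot levels (distinct totals of non-folded players): 90, 105
Layer 1-90: A 44 + B 90 + C 90 + E 90 + F 90 = 404 chips; eligible B, C, E, F
Layer 91-105: 15 each from B, C, F = 15*3 = 45 chips; eligible B, C, F

Pot 1: 404 chips, eligible: B, C, E, F
Pot 2: 45 chips, eligible: B, C, F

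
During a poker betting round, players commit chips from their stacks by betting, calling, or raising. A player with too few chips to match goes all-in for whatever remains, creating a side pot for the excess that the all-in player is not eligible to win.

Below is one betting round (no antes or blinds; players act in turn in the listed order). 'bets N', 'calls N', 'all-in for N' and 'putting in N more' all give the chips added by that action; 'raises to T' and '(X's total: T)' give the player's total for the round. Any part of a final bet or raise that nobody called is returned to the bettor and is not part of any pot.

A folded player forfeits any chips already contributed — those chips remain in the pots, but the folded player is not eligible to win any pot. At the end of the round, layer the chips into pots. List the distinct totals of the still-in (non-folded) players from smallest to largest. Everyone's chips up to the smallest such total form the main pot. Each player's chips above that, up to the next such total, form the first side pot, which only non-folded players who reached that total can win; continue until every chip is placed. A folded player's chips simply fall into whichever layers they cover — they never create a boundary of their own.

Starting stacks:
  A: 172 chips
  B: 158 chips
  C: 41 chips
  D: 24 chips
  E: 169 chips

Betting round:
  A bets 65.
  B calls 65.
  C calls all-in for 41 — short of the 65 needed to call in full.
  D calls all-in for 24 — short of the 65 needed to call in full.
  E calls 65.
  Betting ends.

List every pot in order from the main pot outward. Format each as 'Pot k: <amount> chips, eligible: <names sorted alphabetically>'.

Pot 1: 120 chips, eligible: A, B, C, D, E
Pot 2: 68 chips, eligible: A, B, C, E
Pot 3: 72 chips, eligible: A, B, E

Derivation:
Contributions: A=65, B=65, C=41, D=24, E=65
Pot levels (distinct totals of non-folded players): 24, 41, 65
Layer 1-24: 24 each from A, B, C, D, E = 24*5 = 120 chips; eligible A, B, C, D, E
Layer 25-41: 17 each from A, B, C, E = 17*4 = 68 chips; eligible A, B, C, E
Layer 42-65: 24 each from A, B, E = 24*3 = 72 chips; eligible A, B, E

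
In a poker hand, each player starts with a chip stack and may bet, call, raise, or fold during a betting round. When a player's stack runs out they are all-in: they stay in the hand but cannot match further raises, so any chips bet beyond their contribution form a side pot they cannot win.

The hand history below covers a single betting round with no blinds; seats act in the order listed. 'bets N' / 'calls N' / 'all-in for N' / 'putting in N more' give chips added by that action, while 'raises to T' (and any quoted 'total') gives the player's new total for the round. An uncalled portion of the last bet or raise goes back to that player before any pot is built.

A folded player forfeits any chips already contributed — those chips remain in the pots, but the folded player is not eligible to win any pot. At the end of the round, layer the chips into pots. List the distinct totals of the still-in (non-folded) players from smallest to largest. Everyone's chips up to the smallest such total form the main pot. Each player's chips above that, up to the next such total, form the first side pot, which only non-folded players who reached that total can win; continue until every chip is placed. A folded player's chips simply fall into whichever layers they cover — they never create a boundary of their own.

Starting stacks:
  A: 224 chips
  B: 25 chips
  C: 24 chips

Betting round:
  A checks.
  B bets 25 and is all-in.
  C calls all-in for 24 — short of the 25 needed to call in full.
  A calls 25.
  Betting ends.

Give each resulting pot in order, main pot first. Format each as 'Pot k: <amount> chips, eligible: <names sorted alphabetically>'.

Contributions: A=25, B=25, C=24
Pot levels (distinct totals of non-folded players): 24, 25
Layer 1-24: 24 each from A, B, C = 24*3 = 72 chips; eligible A, B, C
Layer 25-25: 1 each from A, B = 1*2 = 2 chips; eligible A, B

Pot 1: 72 chips, eligible: A, B, C
Pot 2: 2 chips, eligible: A, B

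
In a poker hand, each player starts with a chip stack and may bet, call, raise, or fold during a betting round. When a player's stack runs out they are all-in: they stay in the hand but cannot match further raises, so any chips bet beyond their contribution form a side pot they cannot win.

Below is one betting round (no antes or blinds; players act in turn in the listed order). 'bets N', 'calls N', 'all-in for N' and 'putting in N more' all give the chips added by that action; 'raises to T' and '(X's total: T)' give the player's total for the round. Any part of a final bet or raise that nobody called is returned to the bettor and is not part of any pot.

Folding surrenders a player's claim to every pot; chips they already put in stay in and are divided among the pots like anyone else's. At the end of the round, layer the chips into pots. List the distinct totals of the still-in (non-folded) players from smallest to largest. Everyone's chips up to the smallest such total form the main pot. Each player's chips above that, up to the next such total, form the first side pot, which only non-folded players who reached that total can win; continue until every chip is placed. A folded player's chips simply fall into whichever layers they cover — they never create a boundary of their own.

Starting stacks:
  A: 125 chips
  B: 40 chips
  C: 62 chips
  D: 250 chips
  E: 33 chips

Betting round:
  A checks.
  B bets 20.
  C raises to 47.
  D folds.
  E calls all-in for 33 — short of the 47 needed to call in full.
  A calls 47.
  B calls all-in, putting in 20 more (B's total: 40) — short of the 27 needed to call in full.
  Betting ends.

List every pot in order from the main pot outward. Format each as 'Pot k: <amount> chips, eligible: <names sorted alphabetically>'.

Pot 1: 132 chips, eligible: A, B, C, E
Pot 2: 21 chips, eligible: A, B, C
Pot 3: 14 chips, eligible: A, C

Derivation:
Contributions: A=47, B=40, C=47, E=33
Folded: D
Pot levels (distinct totals of non-folded players): 33, 40, 47
Layer 1-33: 33 each from A, B, C, E = 33*4 = 132 chips; eligible A, B, C, E
Layer 34-40: 7 each from A, B, C = 7*3 = 21 chips; eligible A, B, C
Layer 41-47: 7 each from A, C = 7*2 = 14 chips; eligible A, C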